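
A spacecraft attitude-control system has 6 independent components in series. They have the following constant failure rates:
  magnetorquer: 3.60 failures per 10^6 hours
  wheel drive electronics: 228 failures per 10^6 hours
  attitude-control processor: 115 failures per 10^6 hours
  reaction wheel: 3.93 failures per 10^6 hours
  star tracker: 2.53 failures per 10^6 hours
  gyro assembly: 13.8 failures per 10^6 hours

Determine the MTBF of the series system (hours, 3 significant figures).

Series of exponential components: λ_sys = Σ λ_i
λ_sys = 0.00000360 + 0.000228 + 0.000115 + 0.00000393 + 0.00000253 + 0.0000138 = 3.6686e-04 /h
MTBF = 1 / λ_sys = 2730 h

2730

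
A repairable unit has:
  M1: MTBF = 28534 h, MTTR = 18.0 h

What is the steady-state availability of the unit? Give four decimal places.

A(M1) = MTBF/(MTBF+MTTR) = 28534/(28534+18.0) = 0.9994

0.9994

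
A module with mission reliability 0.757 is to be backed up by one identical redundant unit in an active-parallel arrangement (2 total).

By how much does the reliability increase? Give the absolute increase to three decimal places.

0.184

R_before = 0.757
R_after = 1 − (1 − 0.757)^2 = 0.941
ΔR = 0.941 − 0.757 = 0.184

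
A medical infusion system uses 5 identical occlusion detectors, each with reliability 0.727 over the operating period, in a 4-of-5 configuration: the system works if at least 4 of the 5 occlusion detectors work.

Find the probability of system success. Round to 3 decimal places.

R = Σ_{i=4}^{5} C(5,i) p^i (1−p)^{5−i} with p = 0.727
C(5,4)·0.727^4·0.273^1 = 0.38130
C(5,5)·0.727^5·0.273^0 = 0.20308
Sum = 0.584

0.584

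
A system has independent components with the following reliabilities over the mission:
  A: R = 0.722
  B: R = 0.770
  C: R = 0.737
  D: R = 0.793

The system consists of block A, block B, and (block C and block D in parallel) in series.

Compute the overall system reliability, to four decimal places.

0.5257

Parallel (C and D): 1 − (1 − 0.737000)(1 − 0.793000) = 0.945559
Series (A, B, and [0.945559]): 0.722000 × 0.770000 × 0.945559 = 0.5257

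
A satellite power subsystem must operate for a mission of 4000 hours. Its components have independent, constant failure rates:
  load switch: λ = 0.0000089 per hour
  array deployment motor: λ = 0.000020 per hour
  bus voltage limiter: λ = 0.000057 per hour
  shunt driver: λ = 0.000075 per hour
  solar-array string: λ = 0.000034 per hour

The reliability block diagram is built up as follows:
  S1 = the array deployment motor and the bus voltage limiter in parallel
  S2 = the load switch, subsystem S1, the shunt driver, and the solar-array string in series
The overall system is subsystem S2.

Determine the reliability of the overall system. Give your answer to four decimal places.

R(load switch) = exp(−0.0000089 × 4000) = 0.965026
R(array deployment motor) = exp(−0.000020 × 4000) = 0.923116
R(bus voltage limiter) = exp(−0.000057 × 4000) = 0.796124
R(shunt driver) = exp(−0.000075 × 4000) = 0.740818
R(solar-array string) = exp(−0.000034 × 4000) = 0.872843
Parallel (array deployment motor and bus voltage limiter): 1 − (1 − 0.923116)(1 − 0.796124) = 0.984325
Series (load switch, [0.984325], shunt driver, and solar-array string): 0.965026 × 0.984325 × 0.740818 × 0.872843 = 0.6142

0.6142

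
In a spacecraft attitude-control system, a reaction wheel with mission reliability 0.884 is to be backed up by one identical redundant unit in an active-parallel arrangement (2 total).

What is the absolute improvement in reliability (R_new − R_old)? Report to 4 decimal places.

0.1025

R_before = 0.884
R_after = 1 − (1 − 0.884)^2 = 0.9865
ΔR = 0.9865 − 0.884 = 0.1025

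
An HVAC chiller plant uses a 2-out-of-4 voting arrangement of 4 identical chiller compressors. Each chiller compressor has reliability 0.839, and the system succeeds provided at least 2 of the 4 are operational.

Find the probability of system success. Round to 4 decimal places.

0.9853

R = Σ_{i=2}^{4} C(4,i) p^i (1−p)^{4−i} with p = 0.839
C(4,2)·0.839^2·0.161^2 = 0.109478
C(4,3)·0.839^3·0.161^1 = 0.380340
C(4,4)·0.839^4·0.161^0 = 0.495505
Sum = 0.9853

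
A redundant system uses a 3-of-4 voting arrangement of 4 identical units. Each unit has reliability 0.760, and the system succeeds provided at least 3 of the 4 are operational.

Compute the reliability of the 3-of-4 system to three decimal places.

0.755

R = Σ_{i=3}^{4} C(4,i) p^i (1−p)^{4−i} with p = 0.760
C(4,3)·0.760^3·0.240^1 = 0.42142
C(4,4)·0.760^4·0.240^0 = 0.33362
Sum = 0.755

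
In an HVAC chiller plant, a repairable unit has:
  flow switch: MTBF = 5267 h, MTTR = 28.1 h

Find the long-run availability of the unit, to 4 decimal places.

0.9947

A(flow switch) = MTBF/(MTBF+MTTR) = 5267/(5267+28.1) = 0.9947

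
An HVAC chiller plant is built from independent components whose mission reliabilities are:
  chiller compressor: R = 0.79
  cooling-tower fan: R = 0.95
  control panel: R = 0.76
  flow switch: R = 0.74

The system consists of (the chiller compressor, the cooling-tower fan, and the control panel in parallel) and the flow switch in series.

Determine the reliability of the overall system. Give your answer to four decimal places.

0.7381

Parallel (chiller compressor, cooling-tower fan, and control panel): 1 − (1 − 0.790000)(1 − 0.950000)(1 − 0.760000) = 0.997480
Series ([0.997480] and flow switch): 0.997480 × 0.740000 = 0.7381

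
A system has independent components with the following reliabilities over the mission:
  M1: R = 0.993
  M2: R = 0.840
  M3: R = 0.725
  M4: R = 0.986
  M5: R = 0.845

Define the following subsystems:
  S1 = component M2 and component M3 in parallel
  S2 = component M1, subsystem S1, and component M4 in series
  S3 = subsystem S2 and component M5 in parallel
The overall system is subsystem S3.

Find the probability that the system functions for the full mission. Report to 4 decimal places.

Parallel (M2 and M3): 1 − (1 − 0.840000)(1 − 0.725000) = 0.956000
Series (M1, [0.956000], and M4): 0.993000 × 0.956000 × 0.986000 = 0.936018
Parallel ([0.936018] and M5): 1 − (1 − 0.936018)(1 − 0.845000) = 0.9901

0.9901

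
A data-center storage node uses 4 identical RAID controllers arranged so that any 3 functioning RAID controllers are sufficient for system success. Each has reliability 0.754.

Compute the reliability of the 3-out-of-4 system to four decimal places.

0.7450

R = Σ_{i=3}^{4} C(4,i) p^i (1−p)^{4−i} with p = 0.754
C(4,3)·0.754^3·0.246^1 = 0.421802
C(4,4)·0.754^4·0.246^0 = 0.323210
Sum = 0.7450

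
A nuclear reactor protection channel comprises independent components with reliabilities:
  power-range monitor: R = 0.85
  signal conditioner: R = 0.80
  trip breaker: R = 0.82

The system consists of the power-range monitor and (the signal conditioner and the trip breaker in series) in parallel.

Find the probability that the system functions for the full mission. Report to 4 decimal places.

Series (signal conditioner and trip breaker): 0.800000 × 0.820000 = 0.656000
Parallel (power-range monitor and [0.656000]): 1 − (1 − 0.850000)(1 − 0.656000) = 0.9484

0.9484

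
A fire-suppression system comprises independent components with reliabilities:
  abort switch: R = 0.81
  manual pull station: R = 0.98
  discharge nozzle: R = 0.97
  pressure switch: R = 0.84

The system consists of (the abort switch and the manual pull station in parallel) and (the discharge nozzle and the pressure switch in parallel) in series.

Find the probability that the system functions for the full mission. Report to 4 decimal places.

0.9914

Parallel (abort switch and manual pull station): 1 − (1 − 0.810000)(1 − 0.980000) = 0.996200
Parallel (discharge nozzle and pressure switch): 1 − (1 − 0.970000)(1 − 0.840000) = 0.995200
Series ([0.996200] and [0.995200]): 0.996200 × 0.995200 = 0.9914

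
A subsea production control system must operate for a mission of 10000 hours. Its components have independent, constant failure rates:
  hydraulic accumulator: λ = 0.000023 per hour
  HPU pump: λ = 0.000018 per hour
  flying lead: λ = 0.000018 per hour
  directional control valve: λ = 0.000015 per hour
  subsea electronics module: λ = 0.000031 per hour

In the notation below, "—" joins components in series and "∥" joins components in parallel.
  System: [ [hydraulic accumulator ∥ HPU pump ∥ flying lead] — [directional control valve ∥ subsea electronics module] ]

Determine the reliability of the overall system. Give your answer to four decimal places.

R(hydraulic accumulator) = exp(−0.000023 × 10000) = 0.794534
R(HPU pump) = exp(−0.000018 × 10000) = 0.835270
R(flying lead) = exp(−0.000018 × 10000) = 0.835270
R(directional control valve) = exp(−0.000015 × 10000) = 0.860708
R(subsea electronics module) = exp(−0.000031 × 10000) = 0.733447
Parallel (hydraulic accumulator, HPU pump, and flying lead): 1 − (1 − 0.794534)(1 − 0.835270)(1 − 0.835270) = 0.994424
Parallel (directional control valve and subsea electronics module): 1 − (1 − 0.860708)(1 − 0.733447) = 0.962871
Series ([0.994424] and [0.962871]): 0.994424 × 0.962871 = 0.9575

0.9575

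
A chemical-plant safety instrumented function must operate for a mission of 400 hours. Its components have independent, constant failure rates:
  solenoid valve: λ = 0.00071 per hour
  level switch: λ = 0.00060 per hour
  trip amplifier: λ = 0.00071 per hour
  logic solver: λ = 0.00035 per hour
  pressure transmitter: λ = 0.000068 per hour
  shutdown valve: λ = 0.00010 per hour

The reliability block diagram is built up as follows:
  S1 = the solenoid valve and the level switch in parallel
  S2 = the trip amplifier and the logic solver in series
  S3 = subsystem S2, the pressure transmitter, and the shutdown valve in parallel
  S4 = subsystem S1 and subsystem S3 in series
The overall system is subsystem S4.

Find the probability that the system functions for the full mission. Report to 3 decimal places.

0.947

R(solenoid valve) = exp(−0.00071 × 400) = 0.75277
R(level switch) = exp(−0.00060 × 400) = 0.78663
R(trip amplifier) = exp(−0.00071 × 400) = 0.75277
R(logic solver) = exp(−0.00035 × 400) = 0.86936
R(pressure transmitter) = exp(−0.000068 × 400) = 0.97317
R(shutdown valve) = exp(−0.00010 × 400) = 0.96079
Parallel (solenoid valve and level switch): 1 − (1 − 0.75277)(1 − 0.78663) = 0.94725
Series (trip amplifier and logic solver): 0.75277 × 0.86936 = 0.65443
Parallel ([0.65443], pressure transmitter, and shutdown valve): 1 − (1 − 0.65443)(1 − 0.97317)(1 − 0.96079) = 0.99964
Series ([0.94725] and [0.99964]): 0.94725 × 0.99964 = 0.947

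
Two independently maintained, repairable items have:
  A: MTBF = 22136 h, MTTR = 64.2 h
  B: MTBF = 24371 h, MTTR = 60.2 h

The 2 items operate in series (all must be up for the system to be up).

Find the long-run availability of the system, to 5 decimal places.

A(A) = MTBF/(MTBF+MTTR) = 22136/(22136+64.2) = 0.997108
A(B) = MTBF/(MTBF+MTTR) = 24371/(24371+60.2) = 0.997536
Series availability: 0.997108 × 0.997536 = 0.99465

0.99465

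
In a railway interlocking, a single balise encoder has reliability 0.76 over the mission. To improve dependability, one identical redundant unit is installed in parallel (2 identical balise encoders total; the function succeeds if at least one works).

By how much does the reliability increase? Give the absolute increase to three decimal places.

0.182

R_before = 0.76
R_after = 1 − (1 − 0.76)^2 = 0.942
ΔR = 0.942 − 0.76 = 0.182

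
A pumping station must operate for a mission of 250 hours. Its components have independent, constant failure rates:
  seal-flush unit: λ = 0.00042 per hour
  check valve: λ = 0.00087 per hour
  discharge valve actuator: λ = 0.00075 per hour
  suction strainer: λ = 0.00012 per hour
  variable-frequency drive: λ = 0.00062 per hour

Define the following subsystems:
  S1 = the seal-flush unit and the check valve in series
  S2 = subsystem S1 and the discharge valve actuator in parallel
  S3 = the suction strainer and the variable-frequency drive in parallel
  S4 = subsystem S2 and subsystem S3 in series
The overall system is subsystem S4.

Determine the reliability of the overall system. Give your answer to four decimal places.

R(seal-flush unit) = exp(−0.00042 × 250) = 0.900325
R(check valve) = exp(−0.00087 × 250) = 0.804528
R(discharge valve actuator) = exp(−0.00075 × 250) = 0.829029
R(suction strainer) = exp(−0.00012 × 250) = 0.970446
R(variable-frequency drive) = exp(−0.00062 × 250) = 0.856415
Series (seal-flush unit and check valve): 0.900325 × 0.804528 = 0.724337
Parallel ([0.724337] and discharge valve actuator): 1 − (1 − 0.724337)(1 − 0.829029) = 0.952870
Parallel (suction strainer and variable-frequency drive): 1 − (1 − 0.970446)(1 − 0.856415) = 0.995756
Series ([0.952870] and [0.995756]): 0.952870 × 0.995756 = 0.9488

0.9488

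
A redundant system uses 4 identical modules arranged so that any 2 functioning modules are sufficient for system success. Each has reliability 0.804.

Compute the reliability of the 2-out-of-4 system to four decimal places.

0.9743

R = Σ_{i=2}^{4} C(4,i) p^i (1−p)^{4−i} with p = 0.804
C(4,2)·0.804^2·0.196^2 = 0.148996
C(4,3)·0.804^3·0.196^1 = 0.407459
C(4,4)·0.804^4·0.196^0 = 0.417854
Sum = 0.9743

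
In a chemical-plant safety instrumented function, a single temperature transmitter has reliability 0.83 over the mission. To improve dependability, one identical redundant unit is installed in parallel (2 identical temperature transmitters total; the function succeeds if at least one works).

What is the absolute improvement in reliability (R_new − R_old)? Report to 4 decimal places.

0.1411

R_before = 0.83
R_after = 1 − (1 − 0.83)^2 = 0.9711
ΔR = 0.9711 − 0.83 = 0.1411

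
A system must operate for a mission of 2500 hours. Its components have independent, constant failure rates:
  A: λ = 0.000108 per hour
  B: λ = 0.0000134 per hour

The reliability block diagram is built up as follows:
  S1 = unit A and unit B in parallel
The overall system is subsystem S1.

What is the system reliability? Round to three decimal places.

0.992

R(A) = exp(−0.000108 × 2500) = 0.76338
R(B) = exp(−0.0000134 × 2500) = 0.96705
Parallel (A and B): 1 − (1 − 0.76338)(1 − 0.96705) = 0.992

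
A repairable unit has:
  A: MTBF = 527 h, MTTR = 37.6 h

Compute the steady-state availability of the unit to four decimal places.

A(A) = MTBF/(MTBF+MTTR) = 527/(527+37.6) = 0.9334

0.9334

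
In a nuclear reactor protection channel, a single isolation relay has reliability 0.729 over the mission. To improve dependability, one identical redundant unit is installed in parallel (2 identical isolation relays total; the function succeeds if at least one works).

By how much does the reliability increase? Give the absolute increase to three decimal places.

0.198

R_before = 0.729
R_after = 1 − (1 − 0.729)^2 = 0.927
ΔR = 0.927 − 0.729 = 0.198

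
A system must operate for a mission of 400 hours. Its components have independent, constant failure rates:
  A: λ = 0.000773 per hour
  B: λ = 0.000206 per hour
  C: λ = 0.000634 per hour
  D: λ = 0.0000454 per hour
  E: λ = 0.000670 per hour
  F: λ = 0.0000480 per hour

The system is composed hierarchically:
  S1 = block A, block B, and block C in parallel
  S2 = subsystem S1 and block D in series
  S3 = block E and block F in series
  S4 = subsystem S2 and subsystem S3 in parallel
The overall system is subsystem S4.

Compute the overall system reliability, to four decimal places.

R(A) = exp(−0.000773 × 400) = 0.734034
R(B) = exp(−0.000206 × 400) = 0.920904
R(C) = exp(−0.000634 × 400) = 0.776002
R(D) = exp(−0.0000454 × 400) = 0.982004
R(E) = exp(−0.000670 × 400) = 0.764908
R(F) = exp(−0.0000480 × 400) = 0.980983
Parallel (A, B, and C): 1 − (1 − 0.734034)(1 − 0.920904)(1 − 0.776002) = 0.995288
Series ([0.995288] and D): 0.995288 × 0.982004 = 0.977377
Series (E and F): 0.764908 × 0.980983 = 0.750362
Parallel ([0.977377] and [0.750362]): 1 − (1 − 0.977377)(1 − 0.750362) = 0.9944

0.9944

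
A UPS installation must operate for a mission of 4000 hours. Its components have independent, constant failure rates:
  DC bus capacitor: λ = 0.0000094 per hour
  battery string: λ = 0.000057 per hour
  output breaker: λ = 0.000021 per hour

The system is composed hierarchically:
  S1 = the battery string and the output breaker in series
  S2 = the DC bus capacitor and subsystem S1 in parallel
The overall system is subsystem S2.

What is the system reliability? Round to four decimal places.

R(DC bus capacitor) = exp(−0.0000094 × 4000) = 0.963098
R(battery string) = exp(−0.000057 × 4000) = 0.796124
R(output breaker) = exp(−0.000021 × 4000) = 0.919431
Series (battery string and output breaker): 0.796124 × 0.919431 = 0.731981
Parallel (DC bus capacitor and [0.731981]): 1 − (1 − 0.963098)(1 − 0.731981) = 0.9901

0.9901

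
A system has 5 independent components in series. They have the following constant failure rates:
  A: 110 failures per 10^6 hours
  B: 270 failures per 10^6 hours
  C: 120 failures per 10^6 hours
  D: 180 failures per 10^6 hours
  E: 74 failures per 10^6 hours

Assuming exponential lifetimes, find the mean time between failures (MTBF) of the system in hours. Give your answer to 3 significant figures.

Series of exponential components: λ_sys = Σ λ_i
λ_sys = 0.00011 + 0.00027 + 0.00012 + 0.00018 + 0.000074 = 7.5400e-04 /h
MTBF = 1 / λ_sys = 1330 h

1330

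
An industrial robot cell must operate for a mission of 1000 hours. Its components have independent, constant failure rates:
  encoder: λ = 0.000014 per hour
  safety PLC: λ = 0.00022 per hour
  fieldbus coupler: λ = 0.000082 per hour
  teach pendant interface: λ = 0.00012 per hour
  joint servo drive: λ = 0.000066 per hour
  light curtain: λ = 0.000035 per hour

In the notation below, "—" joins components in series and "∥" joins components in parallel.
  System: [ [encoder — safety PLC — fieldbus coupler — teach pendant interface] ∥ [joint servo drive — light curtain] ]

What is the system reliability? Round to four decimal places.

R(encoder) = exp(−0.000014 × 1000) = 0.986098
R(safety PLC) = exp(−0.00022 × 1000) = 0.802519
R(fieldbus coupler) = exp(−0.000082 × 1000) = 0.921272
R(teach pendant interface) = exp(−0.00012 × 1000) = 0.886920
R(joint servo drive) = exp(−0.000066 × 1000) = 0.936131
R(light curtain) = exp(−0.000035 × 1000) = 0.965605
Series (encoder, safety PLC, fieldbus coupler, and teach pendant interface): 0.986098 × 0.802519 × 0.921272 × 0.886920 = 0.646618
Series (joint servo drive and light curtain): 0.936131 × 0.965605 = 0.903933
Parallel ([0.646618] and [0.903933]): 1 − (1 − 0.646618)(1 − 0.903933) = 0.9661

0.9661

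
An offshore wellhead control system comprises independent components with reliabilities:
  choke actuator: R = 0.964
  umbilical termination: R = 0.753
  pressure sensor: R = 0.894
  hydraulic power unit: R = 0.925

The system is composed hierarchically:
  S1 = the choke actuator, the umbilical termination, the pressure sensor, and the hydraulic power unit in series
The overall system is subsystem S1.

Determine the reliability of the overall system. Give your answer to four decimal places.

0.6003

Series (choke actuator, umbilical termination, pressure sensor, and hydraulic power unit): 0.964000 × 0.753000 × 0.894000 × 0.925000 = 0.6003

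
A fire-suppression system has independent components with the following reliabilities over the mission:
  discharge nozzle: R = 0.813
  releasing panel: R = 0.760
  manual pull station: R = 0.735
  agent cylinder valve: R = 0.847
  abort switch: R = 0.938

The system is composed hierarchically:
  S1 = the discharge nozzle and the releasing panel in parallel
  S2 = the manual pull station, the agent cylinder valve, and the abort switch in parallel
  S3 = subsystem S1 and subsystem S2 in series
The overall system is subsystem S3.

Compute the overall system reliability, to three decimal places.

0.953

Parallel (discharge nozzle and releasing panel): 1 − (1 − 0.81300)(1 − 0.76000) = 0.95512
Parallel (manual pull station, agent cylinder valve, and abort switch): 1 − (1 − 0.73500)(1 − 0.84700)(1 − 0.93800) = 0.99749
Series ([0.95512] and [0.99749]): 0.95512 × 0.99749 = 0.953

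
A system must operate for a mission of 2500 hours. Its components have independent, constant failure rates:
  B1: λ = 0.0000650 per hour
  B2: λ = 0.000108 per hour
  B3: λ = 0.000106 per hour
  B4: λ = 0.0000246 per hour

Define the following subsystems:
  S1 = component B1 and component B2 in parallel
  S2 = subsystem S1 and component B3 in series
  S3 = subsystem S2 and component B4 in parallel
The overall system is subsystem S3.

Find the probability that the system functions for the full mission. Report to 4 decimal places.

R(B1) = exp(−0.0000650 × 2500) = 0.850016
R(B2) = exp(−0.000108 × 2500) = 0.763379
R(B3) = exp(−0.000106 × 2500) = 0.767206
R(B4) = exp(−0.0000246 × 2500) = 0.940353
Parallel (B1 and B2): 1 − (1 − 0.850016)(1 − 0.763379) = 0.964511
Series ([0.964511] and B3): 0.964511 × 0.767206 = 0.739979
Parallel ([0.739979] and B4): 1 − (1 − 0.739979)(1 − 0.940353) = 0.9845

0.9845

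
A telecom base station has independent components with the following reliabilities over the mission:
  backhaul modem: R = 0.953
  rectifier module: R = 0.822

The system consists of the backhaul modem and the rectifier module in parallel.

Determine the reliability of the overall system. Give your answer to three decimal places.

Parallel (backhaul modem and rectifier module): 1 − (1 − 0.95300)(1 − 0.82200) = 0.992

0.992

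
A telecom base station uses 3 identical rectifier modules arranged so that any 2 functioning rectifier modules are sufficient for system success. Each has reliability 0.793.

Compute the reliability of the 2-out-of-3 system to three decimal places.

0.889

R = Σ_{i=2}^{3} C(3,i) p^i (1−p)^{3−i} with p = 0.793
C(3,2)·0.793^2·0.207^1 = 0.39052
C(3,3)·0.793^3·0.207^0 = 0.49868
Sum = 0.889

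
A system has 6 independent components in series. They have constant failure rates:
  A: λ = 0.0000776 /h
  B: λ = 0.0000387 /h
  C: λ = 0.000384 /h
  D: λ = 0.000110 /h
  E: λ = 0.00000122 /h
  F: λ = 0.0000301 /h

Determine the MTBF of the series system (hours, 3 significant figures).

Series of exponential components: λ_sys = Σ λ_i
λ_sys = 0.0000776 + 0.0000387 + 0.000384 + 0.000110 + 0.00000122 + 0.0000301 = 6.4162e-04 /h
MTBF = 1 / λ_sys = 1560 h

1560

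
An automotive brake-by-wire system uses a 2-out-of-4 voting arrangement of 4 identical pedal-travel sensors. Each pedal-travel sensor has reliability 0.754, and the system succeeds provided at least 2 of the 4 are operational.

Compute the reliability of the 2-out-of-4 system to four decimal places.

0.9514

R = Σ_{i=2}^{4} C(4,i) p^i (1−p)^{4−i} with p = 0.754
C(4,2)·0.754^2·0.246^2 = 0.206426
C(4,3)·0.754^3·0.246^1 = 0.421802
C(4,4)·0.754^4·0.246^0 = 0.323210
Sum = 0.9514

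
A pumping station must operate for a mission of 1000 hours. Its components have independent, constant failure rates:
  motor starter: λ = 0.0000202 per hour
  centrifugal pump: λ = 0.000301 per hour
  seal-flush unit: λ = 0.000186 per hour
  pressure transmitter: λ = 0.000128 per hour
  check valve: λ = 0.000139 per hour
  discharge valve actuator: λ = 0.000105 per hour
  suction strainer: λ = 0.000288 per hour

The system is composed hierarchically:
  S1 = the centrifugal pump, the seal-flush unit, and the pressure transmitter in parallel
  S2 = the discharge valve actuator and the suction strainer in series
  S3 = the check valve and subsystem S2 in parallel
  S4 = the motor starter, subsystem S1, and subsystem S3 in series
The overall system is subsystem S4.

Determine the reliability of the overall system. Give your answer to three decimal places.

0.934

R(motor starter) = exp(−0.0000202 × 1000) = 0.98000
R(centrifugal pump) = exp(−0.000301 × 1000) = 0.74008
R(seal-flush unit) = exp(−0.000186 × 1000) = 0.83027
R(pressure transmitter) = exp(−0.000128 × 1000) = 0.87985
R(check valve) = exp(−0.000139 × 1000) = 0.87023
R(discharge valve actuator) = exp(−0.000105 × 1000) = 0.90032
R(suction strainer) = exp(−0.000288 × 1000) = 0.74976
Parallel (centrifugal pump, seal-flush unit, and pressure transmitter): 1 − (1 − 0.74008)(1 − 0.83027)(1 − 0.87985) = 0.99470
Series (discharge valve actuator and suction strainer): 0.90032 × 0.74976 = 0.67502
Parallel (check valve and [0.67502]): 1 − (1 − 0.87023)(1 − 0.67502) = 0.95783
Series (motor starter, [0.99470], and [0.95783]): 0.98000 × 0.99470 × 0.95783 = 0.934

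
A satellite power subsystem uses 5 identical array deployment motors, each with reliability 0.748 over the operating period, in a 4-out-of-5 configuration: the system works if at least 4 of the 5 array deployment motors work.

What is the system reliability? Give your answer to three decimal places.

R = Σ_{i=4}^{5} C(5,i) p^i (1−p)^{5−i} with p = 0.748
C(5,4)·0.748^4·0.252^1 = 0.39444
C(5,5)·0.748^5·0.252^0 = 0.23416
Sum = 0.629

0.629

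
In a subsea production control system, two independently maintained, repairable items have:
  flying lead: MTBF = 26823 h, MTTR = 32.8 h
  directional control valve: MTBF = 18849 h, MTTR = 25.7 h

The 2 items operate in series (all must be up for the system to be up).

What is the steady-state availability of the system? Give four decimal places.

0.9974

A(flying lead) = MTBF/(MTBF+MTTR) = 26823/(26823+32.8) = 0.998779
A(directional control valve) = MTBF/(MTBF+MTTR) = 18849/(18849+25.7) = 0.998638
Series availability: 0.998779 × 0.998638 = 0.9974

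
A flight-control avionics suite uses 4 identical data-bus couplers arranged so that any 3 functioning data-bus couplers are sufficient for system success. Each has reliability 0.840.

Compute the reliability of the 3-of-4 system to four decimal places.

0.8772

R = Σ_{i=3}^{4} C(4,i) p^i (1−p)^{4−i} with p = 0.840
C(4,3)·0.840^3·0.160^1 = 0.379331
C(4,4)·0.840^4·0.160^0 = 0.497871
Sum = 0.8772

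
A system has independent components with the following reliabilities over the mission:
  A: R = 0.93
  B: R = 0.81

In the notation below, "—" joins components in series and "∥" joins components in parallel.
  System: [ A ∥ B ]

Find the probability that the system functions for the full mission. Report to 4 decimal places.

0.9867

Parallel (A and B): 1 − (1 − 0.930000)(1 − 0.810000) = 0.9867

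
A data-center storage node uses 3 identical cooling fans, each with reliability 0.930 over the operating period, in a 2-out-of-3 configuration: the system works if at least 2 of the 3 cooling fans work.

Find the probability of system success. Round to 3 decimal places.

0.986

R = Σ_{i=2}^{3} C(3,i) p^i (1−p)^{3−i} with p = 0.930
C(3,2)·0.930^2·0.070^1 = 0.18163
C(3,3)·0.930^3·0.070^0 = 0.80436
Sum = 0.986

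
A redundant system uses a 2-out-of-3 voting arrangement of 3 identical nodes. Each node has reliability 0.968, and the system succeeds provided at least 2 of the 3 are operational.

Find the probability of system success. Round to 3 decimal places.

R = Σ_{i=2}^{3} C(3,i) p^i (1−p)^{3−i} with p = 0.968
C(3,2)·0.968^2·0.032^1 = 0.08995
C(3,3)·0.968^3·0.032^0 = 0.90704
Sum = 0.997

0.997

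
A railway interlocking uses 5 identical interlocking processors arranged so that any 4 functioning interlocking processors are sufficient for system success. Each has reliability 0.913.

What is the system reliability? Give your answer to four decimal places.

R = Σ_{i=4}^{5} C(5,i) p^i (1−p)^{5−i} with p = 0.913
C(5,4)·0.913^4·0.087^1 = 0.302254
C(5,5)·0.913^5·0.087^0 = 0.634386
Sum = 0.9366

0.9366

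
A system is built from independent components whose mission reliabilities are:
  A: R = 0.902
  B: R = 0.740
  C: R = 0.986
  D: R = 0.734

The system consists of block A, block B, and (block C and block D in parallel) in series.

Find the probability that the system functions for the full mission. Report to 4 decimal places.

Parallel (C and D): 1 − (1 − 0.986000)(1 − 0.734000) = 0.996276
Series (A, B, and [0.996276]): 0.902000 × 0.740000 × 0.996276 = 0.6650

0.6650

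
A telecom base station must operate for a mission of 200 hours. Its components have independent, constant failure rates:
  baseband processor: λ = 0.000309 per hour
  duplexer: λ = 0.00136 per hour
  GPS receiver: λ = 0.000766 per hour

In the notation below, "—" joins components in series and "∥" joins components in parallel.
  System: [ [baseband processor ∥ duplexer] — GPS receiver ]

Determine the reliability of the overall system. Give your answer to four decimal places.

R(baseband processor) = exp(−0.000309 × 200) = 0.940071
R(duplexer) = exp(−0.00136 × 200) = 0.761854
R(GPS receiver) = exp(−0.000766 × 200) = 0.857958
Parallel (baseband processor and duplexer): 1 − (1 − 0.940071)(1 − 0.761854) = 0.985728
Series ([0.985728] and GPS receiver): 0.985728 × 0.857958 = 0.8457

0.8457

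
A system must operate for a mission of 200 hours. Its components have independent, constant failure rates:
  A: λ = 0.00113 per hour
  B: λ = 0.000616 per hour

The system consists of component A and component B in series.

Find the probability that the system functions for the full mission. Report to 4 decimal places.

R(A) = exp(−0.00113 × 200) = 0.797718
R(B) = exp(−0.000616 × 200) = 0.884087
Series (A and B): 0.797718 × 0.884087 = 0.7053

0.7053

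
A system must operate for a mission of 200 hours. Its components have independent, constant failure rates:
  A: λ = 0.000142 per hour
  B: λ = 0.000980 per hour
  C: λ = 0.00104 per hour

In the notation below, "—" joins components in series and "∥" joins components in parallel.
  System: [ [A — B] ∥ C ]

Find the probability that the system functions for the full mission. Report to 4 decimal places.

R(A) = exp(−0.000142 × 200) = 0.971999
R(B) = exp(−0.000980 × 200) = 0.822012
R(C) = exp(−0.00104 × 200) = 0.812207
Series (A and B): 0.971999 × 0.822012 = 0.798995
Parallel ([0.798995] and C): 1 − (1 − 0.798995)(1 − 0.812207) = 0.9623

0.9623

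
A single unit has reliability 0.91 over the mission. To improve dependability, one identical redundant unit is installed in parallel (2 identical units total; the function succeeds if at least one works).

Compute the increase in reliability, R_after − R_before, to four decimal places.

R_before = 0.91
R_after = 1 − (1 − 0.91)^2 = 0.9919
ΔR = 0.9919 − 0.91 = 0.0819

0.0819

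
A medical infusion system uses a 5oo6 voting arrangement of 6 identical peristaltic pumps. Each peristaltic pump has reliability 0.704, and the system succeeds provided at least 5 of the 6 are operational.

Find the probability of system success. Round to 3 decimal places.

0.429

R = Σ_{i=5}^{6} C(6,i) p^i (1−p)^{6−i} with p = 0.704
C(6,5)·0.704^5·0.296^1 = 0.30712
C(6,6)·0.704^6·0.296^0 = 0.12174
Sum = 0.429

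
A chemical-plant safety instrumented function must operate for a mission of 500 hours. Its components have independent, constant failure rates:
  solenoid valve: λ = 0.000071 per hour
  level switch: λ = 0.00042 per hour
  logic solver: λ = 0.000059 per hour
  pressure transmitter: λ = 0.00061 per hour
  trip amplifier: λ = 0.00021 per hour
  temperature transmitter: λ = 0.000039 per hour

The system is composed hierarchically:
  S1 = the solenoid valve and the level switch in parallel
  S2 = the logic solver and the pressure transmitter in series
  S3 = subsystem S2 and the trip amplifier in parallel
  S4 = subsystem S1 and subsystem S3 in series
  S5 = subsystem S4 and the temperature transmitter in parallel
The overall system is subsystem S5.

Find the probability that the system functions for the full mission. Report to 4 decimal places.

R(solenoid valve) = exp(−0.000071 × 500) = 0.965123
R(level switch) = exp(−0.00042 × 500) = 0.810584
R(logic solver) = exp(−0.000059 × 500) = 0.970931
R(pressure transmitter) = exp(−0.00061 × 500) = 0.737123
R(trip amplifier) = exp(−0.00021 × 500) = 0.900325
R(temperature transmitter) = exp(−0.000039 × 500) = 0.980689
Parallel (solenoid valve and level switch): 1 − (1 − 0.965123)(1 − 0.810584) = 0.993394
Series (logic solver and pressure transmitter): 0.970931 × 0.737123 = 0.715696
Parallel ([0.715696] and trip amplifier): 1 − (1 − 0.715696)(1 − 0.900325) = 0.971662
Series ([0.993394] and [0.971662]): 0.993394 × 0.971662 = 0.965243
Parallel ([0.965243] and temperature transmitter): 1 − (1 − 0.965243)(1 − 0.980689) = 0.9993

0.9993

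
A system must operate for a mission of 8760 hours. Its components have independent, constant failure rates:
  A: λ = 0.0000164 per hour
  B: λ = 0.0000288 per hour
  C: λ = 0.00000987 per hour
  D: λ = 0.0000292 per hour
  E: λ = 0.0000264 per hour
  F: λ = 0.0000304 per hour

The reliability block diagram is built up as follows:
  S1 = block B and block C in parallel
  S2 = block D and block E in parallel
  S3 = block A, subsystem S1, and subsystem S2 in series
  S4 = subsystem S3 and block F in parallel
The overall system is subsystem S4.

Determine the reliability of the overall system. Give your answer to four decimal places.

0.9557

R(A) = exp(−0.0000164 × 8760) = 0.866179
R(B) = exp(−0.0000288 × 8760) = 0.777021
R(C) = exp(−0.00000987 × 8760) = 0.917171
R(D) = exp(−0.0000292 × 8760) = 0.774303
R(E) = exp(−0.0000264 × 8760) = 0.793530
R(F) = exp(−0.0000304 × 8760) = 0.766206
Parallel (B and C): 1 − (1 − 0.777021)(1 − 0.917171) = 0.981531
Parallel (D and E): 1 − (1 − 0.774303)(1 − 0.793530) = 0.953400
Series (A, [0.981531], and [0.953400]): 0.866179 × 0.981531 × 0.953400 = 0.810563
Parallel ([0.810563] and F): 1 − (1 − 0.810563)(1 − 0.766206) = 0.9557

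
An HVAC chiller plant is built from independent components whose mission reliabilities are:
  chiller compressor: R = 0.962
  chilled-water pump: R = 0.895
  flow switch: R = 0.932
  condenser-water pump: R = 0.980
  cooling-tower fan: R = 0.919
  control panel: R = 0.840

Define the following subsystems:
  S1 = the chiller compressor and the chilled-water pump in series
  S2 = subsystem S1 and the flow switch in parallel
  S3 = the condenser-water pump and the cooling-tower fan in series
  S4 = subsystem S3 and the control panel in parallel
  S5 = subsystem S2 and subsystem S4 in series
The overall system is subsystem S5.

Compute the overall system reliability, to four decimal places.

Series (chiller compressor and chilled-water pump): 0.962000 × 0.895000 = 0.860990
Parallel ([0.860990] and flow switch): 1 − (1 − 0.860990)(1 − 0.932000) = 0.990547
Series (condenser-water pump and cooling-tower fan): 0.980000 × 0.919000 = 0.900620
Parallel ([0.900620] and control panel): 1 − (1 − 0.900620)(1 − 0.840000) = 0.984099
Series ([0.990547] and [0.984099]): 0.990547 × 0.984099 = 0.9748

0.9748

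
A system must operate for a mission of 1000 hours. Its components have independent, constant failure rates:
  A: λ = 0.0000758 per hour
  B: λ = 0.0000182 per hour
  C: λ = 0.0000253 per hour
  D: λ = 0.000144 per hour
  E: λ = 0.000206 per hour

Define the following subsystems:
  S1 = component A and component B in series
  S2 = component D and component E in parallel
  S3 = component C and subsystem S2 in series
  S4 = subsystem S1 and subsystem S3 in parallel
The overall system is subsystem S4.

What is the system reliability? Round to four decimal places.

R(A) = exp(−0.0000758 × 1000) = 0.927002
R(B) = exp(−0.0000182 × 1000) = 0.981965
R(C) = exp(−0.0000253 × 1000) = 0.975017
R(D) = exp(−0.000144 × 1000) = 0.865888
R(E) = exp(−0.000206 × 1000) = 0.813833
Series (A and B): 0.927002 × 0.981965 = 0.910284
Parallel (D and E): 1 − (1 − 0.865888)(1 − 0.813833) = 0.975033
Series (C and [0.975033]): 0.975017 × 0.975033 = 0.950674
Parallel ([0.910284] and [0.950674]): 1 − (1 − 0.910284)(1 − 0.950674) = 0.9956

0.9956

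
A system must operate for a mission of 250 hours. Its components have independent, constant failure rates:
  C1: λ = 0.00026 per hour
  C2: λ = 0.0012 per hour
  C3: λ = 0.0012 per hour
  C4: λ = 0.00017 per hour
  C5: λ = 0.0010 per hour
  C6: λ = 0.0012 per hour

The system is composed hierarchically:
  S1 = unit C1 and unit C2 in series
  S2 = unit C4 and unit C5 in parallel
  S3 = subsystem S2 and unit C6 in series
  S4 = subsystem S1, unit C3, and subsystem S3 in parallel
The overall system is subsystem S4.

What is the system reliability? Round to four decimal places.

0.9789

R(C1) = exp(−0.00026 × 250) = 0.937067
R(C2) = exp(−0.0012 × 250) = 0.740818
R(C3) = exp(−0.0012 × 250) = 0.740818
R(C4) = exp(−0.00017 × 250) = 0.958390
R(C5) = exp(−0.0010 × 250) = 0.778801
R(C6) = exp(−0.0012 × 250) = 0.740818
Series (C1 and C2): 0.937067 × 0.740818 = 0.694196
Parallel (C4 and C5): 1 − (1 − 0.958390)(1 − 0.778801) = 0.990796
Series ([0.990796] and C6): 0.990796 × 0.740818 = 0.734000
Parallel ([0.694196], C3, and [0.734000]): 1 − (1 − 0.694196)(1 − 0.740818)(1 − 0.734000) = 0.9789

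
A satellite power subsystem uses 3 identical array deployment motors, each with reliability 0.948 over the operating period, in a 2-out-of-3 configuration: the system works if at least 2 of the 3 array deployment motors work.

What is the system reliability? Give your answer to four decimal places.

0.9922

R = Σ_{i=2}^{3} C(3,i) p^i (1−p)^{3−i} with p = 0.948
C(3,2)·0.948^2·0.052^1 = 0.140198
C(3,3)·0.948^3·0.052^0 = 0.851971
Sum = 0.9922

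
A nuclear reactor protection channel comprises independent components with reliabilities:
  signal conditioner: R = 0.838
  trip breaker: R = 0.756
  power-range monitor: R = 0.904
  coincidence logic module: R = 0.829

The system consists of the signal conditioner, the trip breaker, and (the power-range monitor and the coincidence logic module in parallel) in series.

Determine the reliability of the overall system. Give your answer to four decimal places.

0.6231

Parallel (power-range monitor and coincidence logic module): 1 − (1 − 0.904000)(1 − 0.829000) = 0.983584
Series (signal conditioner, trip breaker, and [0.983584]): 0.838000 × 0.756000 × 0.983584 = 0.6231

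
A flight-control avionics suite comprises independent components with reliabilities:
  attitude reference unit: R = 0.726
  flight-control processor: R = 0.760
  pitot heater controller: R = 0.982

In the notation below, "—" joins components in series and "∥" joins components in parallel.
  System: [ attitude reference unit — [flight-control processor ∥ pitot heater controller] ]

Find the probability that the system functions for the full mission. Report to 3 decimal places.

Parallel (flight-control processor and pitot heater controller): 1 − (1 − 0.76000)(1 − 0.98200) = 0.99568
Series (attitude reference unit and [0.99568]): 0.72600 × 0.99568 = 0.723

0.723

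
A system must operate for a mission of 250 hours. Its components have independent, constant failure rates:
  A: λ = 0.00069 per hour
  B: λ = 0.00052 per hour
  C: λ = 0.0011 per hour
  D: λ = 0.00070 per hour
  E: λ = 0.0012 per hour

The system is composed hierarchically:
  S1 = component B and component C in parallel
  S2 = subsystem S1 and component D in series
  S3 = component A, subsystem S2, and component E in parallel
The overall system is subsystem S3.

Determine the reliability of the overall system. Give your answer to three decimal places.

R(A) = exp(−0.00069 × 250) = 0.84156
R(B) = exp(−0.00052 × 250) = 0.87810
R(C) = exp(−0.0011 × 250) = 0.75957
R(D) = exp(−0.00070 × 250) = 0.83946
R(E) = exp(−0.0012 × 250) = 0.74082
Parallel (B and C): 1 − (1 − 0.87810)(1 − 0.75957) = 0.97069
Series ([0.97069] and D): 0.97069 × 0.83946 = 0.81486
Parallel (A, [0.81486], and E): 1 − (1 − 0.84156)(1 − 0.81486)(1 − 0.74082) = 0.992

0.992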